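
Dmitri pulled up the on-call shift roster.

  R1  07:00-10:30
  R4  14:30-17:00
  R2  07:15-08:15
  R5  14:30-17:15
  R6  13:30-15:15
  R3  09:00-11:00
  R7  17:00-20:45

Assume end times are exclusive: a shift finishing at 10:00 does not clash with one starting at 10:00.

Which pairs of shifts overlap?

R1 & R2, R1 & R3, R4 & R5, R4 & R6, R5 & R6, R5 & R7

Sorted by start: R1, R2, R3, R6, R4, R5, R7.
R2 starts before R1 ends → R1 and R2 overlap.
R3 starts before R1 ends → R1 and R3 overlap.
R6 starts after R1 ends; R1 is clear from here.
R3 starts after R2 ends; R2 is clear from here.
R6 starts after R3 ends; R3 is clear from here.
R4 starts before R6 ends → R6 and R4 overlap.
R5 starts before R6 ends → R6 and R5 overlap.
R7 starts after R6 ends.
R5 starts before R4 ends → R4 and R5 overlap.
R7 starts exactly when R4 ends (back-to-back, no overlap).
R7 starts before R5 ends → R5 and R7 overlap.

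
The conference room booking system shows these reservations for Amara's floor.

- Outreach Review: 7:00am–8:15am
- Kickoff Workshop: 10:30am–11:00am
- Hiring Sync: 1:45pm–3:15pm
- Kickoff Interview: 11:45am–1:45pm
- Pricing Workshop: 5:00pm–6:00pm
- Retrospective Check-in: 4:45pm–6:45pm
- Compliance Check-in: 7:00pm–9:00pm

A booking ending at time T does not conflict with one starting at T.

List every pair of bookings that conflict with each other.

Sorted by start: Outreach Review, Kickoff Workshop, Kickoff Interview, Hiring Sync, Retrospective Check-in, Pricing Workshop, Compliance Check-in.
Kickoff Workshop starts after Outreach Review ends — done with Outreach Review.
Kickoff Interview starts after Kickoff Workshop ends — done with Kickoff Workshop.
Hiring Sync starts exactly when Kickoff Interview ends (back-to-back, no overlap) — done with Kickoff Interview.
Retrospective Check-in starts after Hiring Sync ends — done with Hiring Sync.
Pricing Workshop starts before Retrospective Check-in ends → Retrospective Check-in and Pricing Workshop overlap.
Compliance Check-in starts after Retrospective Check-in ends.
Compliance Check-in starts after Pricing Workshop ends.

Pricing Workshop & Retrospective Check-in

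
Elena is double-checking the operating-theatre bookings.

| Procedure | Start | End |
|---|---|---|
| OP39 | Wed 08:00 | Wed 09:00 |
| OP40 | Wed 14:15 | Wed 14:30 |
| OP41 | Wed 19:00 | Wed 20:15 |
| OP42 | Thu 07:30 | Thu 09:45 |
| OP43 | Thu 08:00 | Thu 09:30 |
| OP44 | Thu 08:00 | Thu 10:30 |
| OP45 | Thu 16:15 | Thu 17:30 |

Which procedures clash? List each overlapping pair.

OP42 & OP43, OP42 & OP44, OP43 & OP44

Sorted by start: OP39, OP40, OP41, OP42, OP43, OP44, OP45.
OP40 starts after OP39 ends, so OP39 has no further overlaps.
OP41 starts after OP40 ends, so OP40 has no further overlaps.
OP42 starts after OP41 ends, so OP41 has no further overlaps.
OP43 starts before OP42 ends → OP42 and OP43 overlap.
OP44 starts before OP42 ends → OP42 and OP44 overlap.
OP45 starts after OP42 ends.
OP44 starts before OP43 ends → OP43 and OP44 overlap.
OP45 starts after OP43 ends.
OP45 starts after OP44 ends.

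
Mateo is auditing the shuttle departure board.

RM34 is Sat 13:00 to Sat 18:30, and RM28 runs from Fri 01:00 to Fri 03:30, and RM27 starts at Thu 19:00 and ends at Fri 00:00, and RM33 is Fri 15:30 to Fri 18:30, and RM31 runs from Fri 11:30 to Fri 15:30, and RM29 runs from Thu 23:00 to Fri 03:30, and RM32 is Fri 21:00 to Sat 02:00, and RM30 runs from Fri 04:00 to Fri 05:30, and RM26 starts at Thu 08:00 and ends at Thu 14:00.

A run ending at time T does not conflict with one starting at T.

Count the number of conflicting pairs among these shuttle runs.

Sorted by start: RM26, RM27, RM29, RM28, RM30, RM31, RM33, RM32, RM34.
RM27 starts after RM26 ends; RM26 is clear from here.
RM29 starts before RM27 ends → RM27 and RM29 overlap.
RM28 starts after RM27 ends; RM27 is clear from here.
RM28 starts before RM29 ends → RM29 and RM28 overlap.
RM30 starts after RM29 ends; RM29 is clear from here.
RM30 starts after RM28 ends; RM28 is clear from here.
RM31 starts after RM30 ends; RM30 is clear from here.
RM33 starts exactly when RM31 ends (back-to-back, no overlap); RM31 is clear from here.
RM32 starts after RM33 ends; RM33 is clear from here.
RM34 starts after RM32 ends.
Overlapping pairs: RM27 & RM29, RM28 & RM29 — 2 in total.

2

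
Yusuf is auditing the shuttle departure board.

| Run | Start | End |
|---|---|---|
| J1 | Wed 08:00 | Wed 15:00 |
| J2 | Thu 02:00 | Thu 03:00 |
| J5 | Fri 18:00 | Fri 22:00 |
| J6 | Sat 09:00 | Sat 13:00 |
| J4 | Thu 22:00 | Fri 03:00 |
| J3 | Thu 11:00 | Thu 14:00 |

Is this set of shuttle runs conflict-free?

Check each pair: they overlap iff neither finishes before the other starts.
Sorted by start: J1, J2, J3, J4, J5, J6.
J2 starts after J1 ends; J1 is clear from here.
J3 starts after J2 ends; J2 is clear from here.
J4 starts after J3 ends; J3 is clear from here.
J5 starts after J4 ends; J4 is clear from here.
J6 starts after J5 ends.
Every pair is clear; the schedule has no overlaps.

Yes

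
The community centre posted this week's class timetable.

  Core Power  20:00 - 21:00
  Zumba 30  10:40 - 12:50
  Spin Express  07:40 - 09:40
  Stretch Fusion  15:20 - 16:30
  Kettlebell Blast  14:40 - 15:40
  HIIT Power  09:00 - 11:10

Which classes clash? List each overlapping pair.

HIIT Power & Spin Express, HIIT Power & Zumba 30, Kettlebell Blast & Stretch Fusion

Sorted by start: Spin Express, HIIT Power, Zumba 30, Kettlebell Blast, Stretch Fusion, Core Power.
HIIT Power starts before Spin Express ends → Spin Express and HIIT Power overlap.
Zumba 30 starts after Spin Express ends; Spin Express is clear from here.
Zumba 30 starts before HIIT Power ends → HIIT Power and Zumba 30 overlap.
Kettlebell Blast starts after HIIT Power ends; HIIT Power is clear from here.
Kettlebell Blast starts after Zumba 30 ends; Zumba 30 is clear from here.
Stretch Fusion starts before Kettlebell Blast ends → Kettlebell Blast and Stretch Fusion overlap.
Core Power starts after Kettlebell Blast ends.
Core Power starts after Stretch Fusion ends.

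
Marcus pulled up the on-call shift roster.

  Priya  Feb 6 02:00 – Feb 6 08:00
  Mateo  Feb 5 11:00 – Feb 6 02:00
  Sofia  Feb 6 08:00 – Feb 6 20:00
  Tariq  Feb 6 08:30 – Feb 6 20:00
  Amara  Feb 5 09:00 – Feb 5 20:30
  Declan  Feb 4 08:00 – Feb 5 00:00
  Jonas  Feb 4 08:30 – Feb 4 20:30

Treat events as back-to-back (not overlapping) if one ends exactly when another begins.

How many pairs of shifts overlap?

3

Sorted by start: Declan, Jonas, Amara, Mateo, Priya, Sofia, Tariq.
Jonas starts before Declan ends → Declan and Jonas overlap.
Amara starts after Declan ends, so nothing later overlaps Declan either.
Amara starts after Jonas ends, so nothing later overlaps Jonas either.
Mateo starts before Amara ends → Amara and Mateo overlap.
Priya starts after Amara ends, so nothing later overlaps Amara either.
Priya starts exactly when Mateo ends (back-to-back, no overlap), so nothing later overlaps Mateo either.
Sofia starts exactly when Priya ends (back-to-back, no overlap), so nothing later overlaps Priya either.
Tariq starts before Sofia ends → Sofia and Tariq overlap.
Overlapping pairs: Amara & Mateo, Declan & Jonas, Sofia & Tariq — 3 in total.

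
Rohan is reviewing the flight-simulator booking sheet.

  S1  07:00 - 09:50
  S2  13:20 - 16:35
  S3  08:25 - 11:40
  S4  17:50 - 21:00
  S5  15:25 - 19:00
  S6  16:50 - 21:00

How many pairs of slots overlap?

5

Sorted by start: S1, S3, S2, S5, S6, S4.
S3 starts before S1 ends → S1 and S3 overlap.
S2 starts after S1 ends, so S1 has no further overlaps.
S2 starts after S3 ends, so S3 has no further overlaps.
S5 starts before S2 ends → S2 and S5 overlap.
S6 starts after S2 ends, so S2 has no further overlaps.
S6 starts before S5 ends → S5 and S6 overlap.
S4 starts before S5 ends → S5 and S4 overlap.
S4 starts before S6 ends → S6 and S4 overlap.
Overlapping pairs: S1 & S3, S2 & S5, S4 & S5, S4 & S6, S5 & S6 — 5 in total.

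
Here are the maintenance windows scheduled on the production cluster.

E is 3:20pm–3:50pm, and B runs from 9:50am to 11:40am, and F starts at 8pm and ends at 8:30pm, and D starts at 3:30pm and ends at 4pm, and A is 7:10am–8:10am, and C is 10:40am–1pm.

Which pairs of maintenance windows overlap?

B & C, D & E

Sorted by start: A, B, C, E, D, F.
B starts after A ends — done with A.
C starts before B ends → B and C overlap.
E starts after B ends — done with B.
E starts after C ends — done with C.
D starts before E ends → E and D overlap.
F starts after E ends.
F starts after D ends.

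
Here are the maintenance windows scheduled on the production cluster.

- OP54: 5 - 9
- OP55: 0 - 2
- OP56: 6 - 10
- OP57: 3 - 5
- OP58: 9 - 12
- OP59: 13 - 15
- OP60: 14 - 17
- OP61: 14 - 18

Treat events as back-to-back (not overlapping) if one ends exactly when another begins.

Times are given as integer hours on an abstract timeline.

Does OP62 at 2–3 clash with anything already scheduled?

OP55: ends 2 at or before OP62 starts 2 → clear.
OP57: starts 3 at or after OP62 ends 3 → clear.
OP54: starts 5 at or after OP62 ends 3 → clear.
OP56: starts 6 at or after OP62 ends 3 → clear.
OP58: starts 9 at or after OP62 ends 3 → clear.
OP59: starts 13 at or after OP62 ends 3 → clear.
OP60: starts 14 at or after OP62 ends 3 → clear.
OP61: starts 14 at or after OP62 ends 3 → clear.

No — it doesn't clash with anything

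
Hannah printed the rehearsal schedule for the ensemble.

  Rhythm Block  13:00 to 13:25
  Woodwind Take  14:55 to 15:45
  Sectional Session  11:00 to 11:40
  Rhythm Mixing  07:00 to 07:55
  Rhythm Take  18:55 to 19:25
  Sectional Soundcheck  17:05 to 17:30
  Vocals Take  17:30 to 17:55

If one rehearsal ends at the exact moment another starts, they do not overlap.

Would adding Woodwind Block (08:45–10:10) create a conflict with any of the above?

No — it doesn't clash with anything

Rhythm Mixing: ends 07:55 at or before Woodwind Block starts 08:45 → clear.
Sectional Session: starts 11:00 at or after Woodwind Block ends 10:10 → clear.
Rhythm Block: starts 13:00 at or after Woodwind Block ends 10:10 → clear.
Woodwind Take: starts 14:55 at or after Woodwind Block ends 10:10 → clear.
Sectional Soundcheck: starts 17:05 at or after Woodwind Block ends 10:10 → clear.
Vocals Take: starts 17:30 at or after Woodwind Block ends 10:10 → clear.
Rhythm Take: starts 18:55 at or after Woodwind Block ends 10:10 → clear.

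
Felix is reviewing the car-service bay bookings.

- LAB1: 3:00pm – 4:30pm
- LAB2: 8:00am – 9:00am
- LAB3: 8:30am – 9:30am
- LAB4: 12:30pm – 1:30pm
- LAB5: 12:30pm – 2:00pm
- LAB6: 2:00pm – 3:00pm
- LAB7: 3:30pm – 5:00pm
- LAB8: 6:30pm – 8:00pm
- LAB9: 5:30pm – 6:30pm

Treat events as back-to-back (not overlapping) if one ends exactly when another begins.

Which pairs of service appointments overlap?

LAB1 & LAB7, LAB2 & LAB3, LAB4 & LAB5

Two intervals overlap when each starts before the other ends.
Sorted by start: LAB2, LAB3, LAB4, LAB5, LAB6, LAB1, LAB7, LAB9, LAB8.
LAB3 starts before LAB2 ends → LAB2 and LAB3 overlap.
LAB4 starts after LAB2 ends, so nothing later overlaps LAB2 either.
LAB4 starts after LAB3 ends, so nothing later overlaps LAB3 either.
LAB5 starts before LAB4 ends → LAB4 and LAB5 overlap.
LAB6 starts after LAB4 ends, so nothing later overlaps LAB4 either.
LAB6 starts exactly when LAB5 ends (back-to-back, no overlap), so nothing later overlaps LAB5 either.
LAB1 starts exactly when LAB6 ends (back-to-back, no overlap), so nothing later overlaps LAB6 either.
LAB7 starts before LAB1 ends → LAB1 and LAB7 overlap.
LAB9 starts after LAB1 ends, so nothing later overlaps LAB1 either.
LAB9 starts after LAB7 ends, so nothing later overlaps LAB7 either.
LAB8 starts exactly when LAB9 ends (back-to-back, no overlap).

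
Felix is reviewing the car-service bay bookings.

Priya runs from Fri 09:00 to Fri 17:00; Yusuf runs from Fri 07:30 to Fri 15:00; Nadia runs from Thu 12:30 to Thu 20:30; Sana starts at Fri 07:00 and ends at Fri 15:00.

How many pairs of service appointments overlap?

Sorted by start: Nadia, Sana, Yusuf, Priya.
Sana starts after Nadia ends — done with Nadia.
Yusuf starts before Sana ends → Sana and Yusuf overlap.
Priya starts before Sana ends → Sana and Priya overlap.
Priya starts before Yusuf ends → Yusuf and Priya overlap.
Overlapping pairs: Priya & Sana, Priya & Yusuf, Sana & Yusuf — 3 in total.

3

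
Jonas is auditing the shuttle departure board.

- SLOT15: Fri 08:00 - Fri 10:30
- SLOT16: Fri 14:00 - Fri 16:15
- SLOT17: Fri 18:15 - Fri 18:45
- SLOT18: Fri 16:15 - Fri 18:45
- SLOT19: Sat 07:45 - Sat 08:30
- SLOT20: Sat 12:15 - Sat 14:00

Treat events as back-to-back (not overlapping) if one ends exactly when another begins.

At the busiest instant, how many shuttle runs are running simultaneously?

Sort all start/end points and keep a running count:
Fri 08:00 start SLOT15 → 1
Fri 10:30 end SLOT15 → 0
Fri 14:00 start SLOT16 → 1
Fri 16:15 end SLOT16 → 0
Fri 16:15 start SLOT18 → 1
Fri 18:15 start SLOT17 → 2
Fri 18:45 end SLOT17 → 1
Fri 18:45 end SLOT18 → 0
Sat 07:45 start SLOT19 → 1
Sat 08:30 end SLOT19 → 0
Sat 12:15 start SLOT20 → 1
Sat 14:00 end SLOT20 → 0
Peak is 2, at Fri 18:15 (SLOT17, SLOT18).

2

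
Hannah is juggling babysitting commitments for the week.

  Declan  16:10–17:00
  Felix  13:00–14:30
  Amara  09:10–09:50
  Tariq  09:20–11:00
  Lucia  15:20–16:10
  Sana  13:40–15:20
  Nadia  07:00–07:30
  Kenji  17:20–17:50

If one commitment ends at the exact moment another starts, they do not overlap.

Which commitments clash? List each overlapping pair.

Amara & Tariq, Felix & Sana

Sorted by start: Nadia, Amara, Tariq, Felix, Sana, Lucia, Declan, Kenji.
Amara starts after Nadia ends — done with Nadia.
Tariq starts before Amara ends → Amara and Tariq overlap.
Felix starts after Amara ends — done with Amara.
Felix starts after Tariq ends — done with Tariq.
Sana starts before Felix ends → Felix and Sana overlap.
Lucia starts after Felix ends — done with Felix.
Lucia starts exactly when Sana ends (back-to-back, no overlap) — done with Sana.
Declan starts exactly when Lucia ends (back-to-back, no overlap) — done with Lucia.
Kenji starts after Declan ends.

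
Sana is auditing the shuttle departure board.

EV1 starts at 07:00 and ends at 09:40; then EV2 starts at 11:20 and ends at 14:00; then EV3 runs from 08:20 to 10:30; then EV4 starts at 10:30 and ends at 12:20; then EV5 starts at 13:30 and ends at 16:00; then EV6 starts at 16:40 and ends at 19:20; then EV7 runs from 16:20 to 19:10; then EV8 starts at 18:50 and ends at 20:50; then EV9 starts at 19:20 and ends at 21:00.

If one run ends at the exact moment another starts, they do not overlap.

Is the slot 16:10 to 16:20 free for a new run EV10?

Yes — the slot is free

EV1: ends 09:40 at or before EV10 starts 16:10 → clear.
EV3: ends 10:30 at or before EV10 starts 16:10 → clear.
EV4: ends 12:20 at or before EV10 starts 16:10 → clear.
EV2: ends 14:00 at or before EV10 starts 16:10 → clear.
EV5: ends 16:00 at or before EV10 starts 16:10 → clear.
EV7: starts 16:20 at or after EV10 ends 16:20 → clear.
EV6: starts 16:40 at or after EV10 ends 16:20 → clear.
EV8: starts 18:50 at or after EV10 ends 16:20 → clear.
EV9: starts 19:20 at or after EV10 ends 16:20 → clear.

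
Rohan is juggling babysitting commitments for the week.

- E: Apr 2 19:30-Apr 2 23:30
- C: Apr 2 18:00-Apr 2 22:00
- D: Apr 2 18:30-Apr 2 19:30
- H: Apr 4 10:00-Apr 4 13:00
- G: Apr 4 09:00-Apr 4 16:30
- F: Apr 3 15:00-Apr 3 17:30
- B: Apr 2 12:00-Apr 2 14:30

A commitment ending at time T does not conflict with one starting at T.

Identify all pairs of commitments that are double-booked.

Sorted by start: B, C, D, E, F, G, H.
C starts after B ends, so nothing later overlaps B either.
D starts before C ends → C and D overlap.
E starts before C ends → C and E overlap.
F starts after C ends, so nothing later overlaps C either.
E starts exactly when D ends (back-to-back, no overlap), so nothing later overlaps D either.
F starts after E ends, so nothing later overlaps E either.
G starts after F ends, so nothing later overlaps F either.
H starts before G ends → G and H overlap.

C & D, C & E, G & H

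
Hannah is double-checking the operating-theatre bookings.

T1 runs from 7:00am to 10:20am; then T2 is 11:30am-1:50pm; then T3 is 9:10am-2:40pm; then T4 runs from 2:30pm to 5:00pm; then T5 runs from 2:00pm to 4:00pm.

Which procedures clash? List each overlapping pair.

Sorted by start: T1, T3, T2, T5, T4.
T3 starts before T1 ends → T1 and T3 overlap.
T2 starts after T1 ends — done with T1.
T2 starts before T3 ends → T3 and T2 overlap.
T5 starts before T3 ends → T3 and T5 overlap.
T4 starts before T3 ends → T3 and T4 overlap.
T5 starts after T2 ends — done with T2.
T4 starts before T5 ends → T5 and T4 overlap.

T1 & T3, T2 & T3, T3 & T4, T3 & T5, T4 & T5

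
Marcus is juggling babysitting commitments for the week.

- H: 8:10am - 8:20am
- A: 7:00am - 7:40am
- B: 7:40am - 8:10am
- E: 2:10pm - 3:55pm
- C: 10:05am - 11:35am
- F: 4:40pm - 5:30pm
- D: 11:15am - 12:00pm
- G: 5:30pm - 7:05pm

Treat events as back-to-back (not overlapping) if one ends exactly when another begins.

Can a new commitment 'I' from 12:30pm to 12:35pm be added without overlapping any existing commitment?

A: ends 7:40am at or before I starts 12:30pm → clear.
B: ends 8:10am at or before I starts 12:30pm → clear.
H: ends 8:20am at or before I starts 12:30pm → clear.
C: ends 11:35am at or before I starts 12:30pm → clear.
D: ends 12:00pm at or before I starts 12:30pm → clear.
E: starts 2:10pm at or after I ends 12:35pm → clear.
F: starts 4:40pm at or after I ends 12:35pm → clear.
G: starts 5:30pm at or after I ends 12:35pm → clear.

Yes — the slot is free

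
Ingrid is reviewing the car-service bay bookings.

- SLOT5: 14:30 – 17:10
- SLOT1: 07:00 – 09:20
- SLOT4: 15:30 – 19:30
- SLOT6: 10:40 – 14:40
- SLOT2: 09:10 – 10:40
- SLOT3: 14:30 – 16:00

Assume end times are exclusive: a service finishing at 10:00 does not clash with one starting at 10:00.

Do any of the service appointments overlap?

Check each pair: they overlap iff neither finishes before the other starts.
Sorted by start: SLOT1, SLOT2, SLOT6, SLOT3, SLOT5, SLOT4.
SLOT2 starts before SLOT1 ends → SLOT1 and SLOT2 overlap.
That's a conflict, so the schedule is not conflict-free.

Yes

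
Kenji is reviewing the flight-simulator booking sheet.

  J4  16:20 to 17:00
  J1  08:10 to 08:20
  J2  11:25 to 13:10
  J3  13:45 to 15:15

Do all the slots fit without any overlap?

Yes

Check each pair: they overlap iff neither finishes before the other starts.
Sorted by start: J1, J2, J3, J4.
J2 starts after J1 ends; J1 is clear from here.
J3 starts after J2 ends; J2 is clear from here.
J4 starts after J3 ends.
Every pair is clear; the schedule has no overlaps.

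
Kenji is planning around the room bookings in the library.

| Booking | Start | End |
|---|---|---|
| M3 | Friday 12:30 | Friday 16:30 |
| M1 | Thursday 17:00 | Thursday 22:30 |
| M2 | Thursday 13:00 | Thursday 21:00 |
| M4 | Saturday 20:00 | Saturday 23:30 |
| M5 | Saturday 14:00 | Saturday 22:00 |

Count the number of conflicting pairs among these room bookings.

2

Sorted by start: M2, M1, M3, M5, M4.
M1 starts before M2 ends → M2 and M1 overlap.
M3 starts after M2 ends — done with M2.
M3 starts after M1 ends — done with M1.
M5 starts after M3 ends — done with M3.
M4 starts before M5 ends → M5 and M4 overlap.
Overlapping pairs: M1 & M2, M4 & M5 — 2 in total.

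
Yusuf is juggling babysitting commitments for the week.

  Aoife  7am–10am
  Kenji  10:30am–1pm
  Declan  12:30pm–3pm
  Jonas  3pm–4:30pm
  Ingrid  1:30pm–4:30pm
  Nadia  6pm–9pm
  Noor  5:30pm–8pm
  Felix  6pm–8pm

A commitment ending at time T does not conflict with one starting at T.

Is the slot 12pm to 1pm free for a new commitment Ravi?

Aoife: ends 10am at or before Ravi starts 12pm → clear.
Kenji: starts 10:30am before Ravi ends 1pm, and ends 1pm after Ravi starts 12pm → overlap.
Declan: starts 12:30pm before Ravi ends 1pm, and ends 3pm after Ravi starts 12pm → overlap.
Ingrid: starts 1:30pm at or after Ravi ends 1pm → clear.
Jonas: starts 3pm at or after Ravi ends 1pm → clear.
Noor: starts 5:30pm at or after Ravi ends 1pm → clear.
Nadia: starts 6pm at or after Ravi ends 1pm → clear.
Felix: starts 6pm at or after Ravi ends 1pm → clear.
Ravi overlaps Kenji, Declan.

No — it overlaps Declan, Kenji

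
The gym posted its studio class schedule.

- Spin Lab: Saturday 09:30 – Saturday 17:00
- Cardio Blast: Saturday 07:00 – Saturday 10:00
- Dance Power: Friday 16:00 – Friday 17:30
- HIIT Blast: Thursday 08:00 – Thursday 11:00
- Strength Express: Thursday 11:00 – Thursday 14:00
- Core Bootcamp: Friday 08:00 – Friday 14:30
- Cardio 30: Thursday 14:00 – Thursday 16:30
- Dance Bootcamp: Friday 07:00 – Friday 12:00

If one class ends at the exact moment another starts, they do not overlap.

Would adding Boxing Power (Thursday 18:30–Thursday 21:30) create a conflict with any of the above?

No — it doesn't clash with anything

HIIT Blast: ends Thursday 11:00 at or before Boxing Power starts Thursday 18:30 → clear.
Strength Express: ends Thursday 14:00 at or before Boxing Power starts Thursday 18:30 → clear.
Cardio 30: ends Thursday 16:30 at or before Boxing Power starts Thursday 18:30 → clear.
Dance Bootcamp: starts Friday 07:00 at or after Boxing Power ends Thursday 21:30 → clear.
Core Bootcamp: starts Friday 08:00 at or after Boxing Power ends Thursday 21:30 → clear.
Dance Power: starts Friday 16:00 at or after Boxing Power ends Thursday 21:30 → clear.
Cardio Blast: starts Saturday 07:00 at or after Boxing Power ends Thursday 21:30 → clear.
Spin Lab: starts Saturday 09:30 at or after Boxing Power ends Thursday 21:30 → clear.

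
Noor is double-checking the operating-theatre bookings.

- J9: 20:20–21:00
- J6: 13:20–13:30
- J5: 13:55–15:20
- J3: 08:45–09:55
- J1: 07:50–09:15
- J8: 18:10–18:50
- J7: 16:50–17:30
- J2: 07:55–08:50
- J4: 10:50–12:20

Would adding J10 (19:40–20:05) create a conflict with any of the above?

No — it doesn't clash with anything

J1: ends 09:15 at or before J10 starts 19:40 → clear.
J2: ends 08:50 at or before J10 starts 19:40 → clear.
J3: ends 09:55 at or before J10 starts 19:40 → clear.
J4: ends 12:20 at or before J10 starts 19:40 → clear.
J6: ends 13:30 at or before J10 starts 19:40 → clear.
J5: ends 15:20 at or before J10 starts 19:40 → clear.
J7: ends 17:30 at or before J10 starts 19:40 → clear.
J8: ends 18:50 at or before J10 starts 19:40 → clear.
J9: starts 20:20 at or after J10 ends 20:05 → clear.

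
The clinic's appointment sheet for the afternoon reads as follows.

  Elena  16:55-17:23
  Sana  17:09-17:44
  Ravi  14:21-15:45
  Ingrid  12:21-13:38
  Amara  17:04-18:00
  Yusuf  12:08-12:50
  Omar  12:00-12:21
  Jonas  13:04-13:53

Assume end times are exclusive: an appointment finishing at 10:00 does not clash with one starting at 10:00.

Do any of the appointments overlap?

Yes

Sorted by start: Omar, Yusuf, Ingrid, Jonas, Ravi, Elena, Amara, Sana.
Yusuf starts before Omar ends → Omar and Yusuf overlap.
That's a conflict, so the schedule is not conflict-free.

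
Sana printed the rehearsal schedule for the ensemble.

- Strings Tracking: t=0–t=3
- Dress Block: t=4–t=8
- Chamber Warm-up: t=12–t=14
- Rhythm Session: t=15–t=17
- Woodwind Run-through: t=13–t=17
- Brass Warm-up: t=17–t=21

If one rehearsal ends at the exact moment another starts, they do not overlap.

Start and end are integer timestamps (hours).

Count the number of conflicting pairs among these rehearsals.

Sorted by start: Strings Tracking, Dress Block, Chamber Warm-up, Woodwind Run-through, Rhythm Session, Brass Warm-up.
Dress Block starts after Strings Tracking ends, so nothing later overlaps Strings Tracking either.
Chamber Warm-up starts after Dress Block ends, so nothing later overlaps Dress Block either.
Woodwind Run-through starts before Chamber Warm-up ends → Chamber Warm-up and Woodwind Run-through overlap.
Rhythm Session starts after Chamber Warm-up ends, so nothing later overlaps Chamber Warm-up either.
Rhythm Session starts before Woodwind Run-through ends → Woodwind Run-through and Rhythm Session overlap.
Brass Warm-up starts exactly when Woodwind Run-through ends (back-to-back, no overlap).
Brass Warm-up starts exactly when Rhythm Session ends (back-to-back, no overlap).
Overlapping pairs: Chamber Warm-up & Woodwind Run-through, Rhythm Session & Woodwind Run-through — 2 in total.

2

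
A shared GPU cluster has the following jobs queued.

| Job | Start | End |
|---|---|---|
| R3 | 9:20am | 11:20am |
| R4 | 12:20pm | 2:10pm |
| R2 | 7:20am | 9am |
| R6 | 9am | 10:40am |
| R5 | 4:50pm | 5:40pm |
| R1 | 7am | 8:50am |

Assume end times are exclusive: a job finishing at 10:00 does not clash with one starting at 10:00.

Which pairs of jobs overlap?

R1 & R2, R3 & R6

Sorted by start: R1, R2, R6, R3, R4, R5.
R2 starts before R1 ends → R1 and R2 overlap.
R6 starts after R1 ends; R1 is clear from here.
R6 starts exactly when R2 ends (back-to-back, no overlap); R2 is clear from here.
R3 starts before R6 ends → R6 and R3 overlap.
R4 starts after R6 ends; R6 is clear from here.
R4 starts after R3 ends; R3 is clear from here.
R5 starts after R4 ends.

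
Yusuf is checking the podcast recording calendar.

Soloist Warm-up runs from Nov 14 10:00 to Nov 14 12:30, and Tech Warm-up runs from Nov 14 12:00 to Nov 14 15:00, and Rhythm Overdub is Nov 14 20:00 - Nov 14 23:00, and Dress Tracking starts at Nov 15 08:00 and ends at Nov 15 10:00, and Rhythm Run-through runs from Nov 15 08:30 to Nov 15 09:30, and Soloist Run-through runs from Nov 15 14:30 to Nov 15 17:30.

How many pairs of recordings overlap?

2

Sorted by start: Soloist Warm-up, Tech Warm-up, Rhythm Overdub, Dress Tracking, Rhythm Run-through, Soloist Run-through.
Tech Warm-up starts before Soloist Warm-up ends → Soloist Warm-up and Tech Warm-up overlap.
Rhythm Overdub starts after Soloist Warm-up ends; Soloist Warm-up is clear from here.
Rhythm Overdub starts after Tech Warm-up ends; Tech Warm-up is clear from here.
Dress Tracking starts after Rhythm Overdub ends; Rhythm Overdub is clear from here.
Rhythm Run-through starts before Dress Tracking ends → Dress Tracking and Rhythm Run-through overlap.
Soloist Run-through starts after Dress Tracking ends.
Soloist Run-through starts after Rhythm Run-through ends.
Overlapping pairs: Dress Tracking & Rhythm Run-through, Soloist Warm-up & Tech Warm-up — 2 in total.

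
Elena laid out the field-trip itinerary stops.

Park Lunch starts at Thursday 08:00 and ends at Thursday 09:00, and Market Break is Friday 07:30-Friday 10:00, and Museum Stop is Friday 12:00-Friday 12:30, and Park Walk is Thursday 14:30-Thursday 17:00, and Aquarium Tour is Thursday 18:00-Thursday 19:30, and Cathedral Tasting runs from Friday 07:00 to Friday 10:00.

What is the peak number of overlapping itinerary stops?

Sort all start/end points and keep a running count:
Thursday 08:00 start Park Lunch → 1
Thursday 09:00 end Park Lunch → 0
Thursday 14:30 start Park Walk → 1
Thursday 17:00 end Park Walk → 0
Thursday 18:00 start Aquarium Tour → 1
Thursday 19:30 end Aquarium Tour → 0
Friday 07:00 start Cathedral Tasting → 1
Friday 07:30 start Market Break → 2
Friday 10:00 end Cathedral Tasting → 1
Friday 10:00 end Market Break → 0
Friday 12:00 start Museum Stop → 1
Friday 12:30 end Museum Stop → 0
Peak is 2, at Friday 07:30 (Cathedral Tasting, Market Break).

2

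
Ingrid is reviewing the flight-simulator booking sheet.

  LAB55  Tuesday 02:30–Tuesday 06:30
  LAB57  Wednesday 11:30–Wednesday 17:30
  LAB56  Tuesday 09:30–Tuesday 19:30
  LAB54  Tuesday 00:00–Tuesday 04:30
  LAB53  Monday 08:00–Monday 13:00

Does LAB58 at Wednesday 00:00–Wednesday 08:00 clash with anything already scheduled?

No — it doesn't clash with anything

LAB53: ends Monday 13:00 at or before LAB58 starts Wednesday 00:00 → clear.
LAB54: ends Tuesday 04:30 at or before LAB58 starts Wednesday 00:00 → clear.
LAB55: ends Tuesday 06:30 at or before LAB58 starts Wednesday 00:00 → clear.
LAB56: ends Tuesday 19:30 at or before LAB58 starts Wednesday 00:00 → clear.
LAB57: starts Wednesday 11:30 at or after LAB58 ends Wednesday 08:00 → clear.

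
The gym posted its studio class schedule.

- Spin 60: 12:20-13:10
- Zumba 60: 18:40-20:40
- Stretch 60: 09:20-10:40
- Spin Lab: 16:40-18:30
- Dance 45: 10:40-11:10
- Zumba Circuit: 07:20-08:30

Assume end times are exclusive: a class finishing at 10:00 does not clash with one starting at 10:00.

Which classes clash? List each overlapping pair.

no conflicts

Check each pair: they overlap iff neither finishes before the other starts.
Sorted by start: Zumba Circuit, Stretch 60, Dance 45, Spin 60, Spin Lab, Zumba 60.
Stretch 60 starts after Zumba Circuit ends, so nothing later overlaps Zumba Circuit either.
Dance 45 starts exactly when Stretch 60 ends (back-to-back, no overlap), so nothing later overlaps Stretch 60 either.
Spin 60 starts after Dance 45 ends, so nothing later overlaps Dance 45 either.
Spin Lab starts after Spin 60 ends, so nothing later overlaps Spin 60 either.
Zumba 60 starts after Spin Lab ends.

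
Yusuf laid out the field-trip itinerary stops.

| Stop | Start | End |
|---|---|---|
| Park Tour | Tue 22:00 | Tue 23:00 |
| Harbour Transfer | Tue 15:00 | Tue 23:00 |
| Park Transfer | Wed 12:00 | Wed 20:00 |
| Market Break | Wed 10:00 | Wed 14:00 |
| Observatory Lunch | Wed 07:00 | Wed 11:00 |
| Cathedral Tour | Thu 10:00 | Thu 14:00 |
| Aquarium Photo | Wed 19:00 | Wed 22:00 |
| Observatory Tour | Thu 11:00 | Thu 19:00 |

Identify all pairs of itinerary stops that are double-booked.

Aquarium Photo & Park Transfer, Cathedral Tour & Observatory Tour, Harbour Transfer & Park Tour, Market Break & Observatory Lunch, Market Break & Park Transfer

Sorted by start: Harbour Transfer, Park Tour, Observatory Lunch, Market Break, Park Transfer, Aquarium Photo, Cathedral Tour, Observatory Tour.
Park Tour starts before Harbour Transfer ends → Harbour Transfer and Park Tour overlap.
Observatory Lunch starts after Harbour Transfer ends — done with Harbour Transfer.
Observatory Lunch starts after Park Tour ends — done with Park Tour.
Market Break starts before Observatory Lunch ends → Observatory Lunch and Market Break overlap.
Park Transfer starts after Observatory Lunch ends — done with Observatory Lunch.
Park Transfer starts before Market Break ends → Market Break and Park Transfer overlap.
Aquarium Photo starts after Market Break ends — done with Market Break.
Aquarium Photo starts before Park Transfer ends → Park Transfer and Aquarium Photo overlap.
Cathedral Tour starts after Park Transfer ends — done with Park Transfer.
Cathedral Tour starts after Aquarium Photo ends — done with Aquarium Photo.
Observatory Tour starts before Cathedral Tour ends → Cathedral Tour and Observatory Tour overlap.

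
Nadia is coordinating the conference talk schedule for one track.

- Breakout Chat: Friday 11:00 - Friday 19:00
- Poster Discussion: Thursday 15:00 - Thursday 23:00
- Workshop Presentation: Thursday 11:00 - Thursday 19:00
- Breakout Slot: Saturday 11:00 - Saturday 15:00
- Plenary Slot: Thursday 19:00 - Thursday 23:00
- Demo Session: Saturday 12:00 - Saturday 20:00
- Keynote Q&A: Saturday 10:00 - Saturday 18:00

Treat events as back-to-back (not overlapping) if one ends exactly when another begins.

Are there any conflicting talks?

Check each pair: they overlap iff neither finishes before the other starts.
Sorted by start: Workshop Presentation, Poster Discussion, Plenary Slot, Breakout Chat, Keynote Q&A, Breakout Slot, Demo Session.
Poster Discussion starts before Workshop Presentation ends → Workshop Presentation and Poster Discussion overlap.
That's a conflict, so the schedule is not conflict-free.

Yes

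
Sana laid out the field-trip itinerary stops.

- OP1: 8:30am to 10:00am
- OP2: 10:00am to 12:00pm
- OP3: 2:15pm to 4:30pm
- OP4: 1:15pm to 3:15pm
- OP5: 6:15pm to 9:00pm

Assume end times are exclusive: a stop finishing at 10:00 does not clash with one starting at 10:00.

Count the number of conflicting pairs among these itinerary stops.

1

Check each pair: they overlap iff neither finishes before the other starts.
Sorted by start: OP1, OP2, OP4, OP3, OP5.
OP2 starts exactly when OP1 ends (back-to-back, no overlap), so OP1 has no further overlaps.
OP4 starts after OP2 ends, so OP2 has no further overlaps.
OP3 starts before OP4 ends → OP4 and OP3 overlap.
OP5 starts after OP4 ends.
OP5 starts after OP3 ends.
Overlapping pairs: OP3 & OP4 — 1 in total.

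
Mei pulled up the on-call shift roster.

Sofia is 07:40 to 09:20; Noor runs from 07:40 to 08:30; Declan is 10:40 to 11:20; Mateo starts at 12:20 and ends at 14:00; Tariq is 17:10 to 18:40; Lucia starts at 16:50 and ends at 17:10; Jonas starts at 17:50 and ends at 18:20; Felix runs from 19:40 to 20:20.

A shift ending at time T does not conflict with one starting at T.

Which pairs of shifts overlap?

Jonas & Tariq, Noor & Sofia

Sorted by start: Sofia, Noor, Declan, Mateo, Lucia, Tariq, Jonas, Felix.
Noor starts before Sofia ends → Sofia and Noor overlap.
Declan starts after Sofia ends, so Sofia has no further overlaps.
Declan starts after Noor ends, so Noor has no further overlaps.
Mateo starts after Declan ends, so Declan has no further overlaps.
Lucia starts after Mateo ends, so Mateo has no further overlaps.
Tariq starts exactly when Lucia ends (back-to-back, no overlap), so Lucia has no further overlaps.
Jonas starts before Tariq ends → Tariq and Jonas overlap.
Felix starts after Tariq ends.
Felix starts after Jonas ends.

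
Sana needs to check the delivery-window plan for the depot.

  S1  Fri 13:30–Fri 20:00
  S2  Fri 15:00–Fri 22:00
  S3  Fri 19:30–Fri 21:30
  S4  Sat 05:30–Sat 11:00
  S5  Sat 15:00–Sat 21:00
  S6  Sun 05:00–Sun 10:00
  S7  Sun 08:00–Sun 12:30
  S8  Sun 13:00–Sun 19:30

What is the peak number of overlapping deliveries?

3

Sweep the timeline, counting +1 at each start and −1 at each end (ends before starts at a tie):
Fri 13:30 start S1 → 1
Fri 15:00 start S2 → 2
Fri 19:30 start S3 → 3
Fri 20:00 end S1 → 2
Fri 21:30 end S3 → 1
Fri 22:00 end S2 → 0
Sat 05:30 start S4 → 1
Sat 11:00 end S4 → 0
Sat 15:00 start S5 → 1
Sat 21:00 end S5 → 0
Sun 05:00 start S6 → 1
Sun 08:00 start S7 → 2
Sun 10:00 end S6 → 1
Sun 12:30 end S7 → 0
Sun 13:00 start S8 → 1
Sun 19:30 end S8 → 0
Peak is 3, at Fri 19:30 (S1, S2, S3).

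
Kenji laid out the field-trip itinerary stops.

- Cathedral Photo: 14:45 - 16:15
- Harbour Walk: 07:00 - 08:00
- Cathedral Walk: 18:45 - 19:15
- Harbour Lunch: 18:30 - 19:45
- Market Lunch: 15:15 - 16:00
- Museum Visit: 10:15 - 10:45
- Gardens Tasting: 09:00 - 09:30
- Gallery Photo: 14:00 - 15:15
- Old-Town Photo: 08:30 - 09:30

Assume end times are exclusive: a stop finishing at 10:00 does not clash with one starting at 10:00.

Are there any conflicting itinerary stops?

Yes

Sorted by start: Harbour Walk, Old-Town Photo, Gardens Tasting, Museum Visit, Gallery Photo, Cathedral Photo, Market Lunch, Harbour Lunch, Cathedral Walk.
Old-Town Photo starts after Harbour Walk ends, so nothing later overlaps Harbour Walk either.
Gardens Tasting starts before Old-Town Photo ends → Old-Town Photo and Gardens Tasting overlap.
That's a conflict, so the schedule is not conflict-free.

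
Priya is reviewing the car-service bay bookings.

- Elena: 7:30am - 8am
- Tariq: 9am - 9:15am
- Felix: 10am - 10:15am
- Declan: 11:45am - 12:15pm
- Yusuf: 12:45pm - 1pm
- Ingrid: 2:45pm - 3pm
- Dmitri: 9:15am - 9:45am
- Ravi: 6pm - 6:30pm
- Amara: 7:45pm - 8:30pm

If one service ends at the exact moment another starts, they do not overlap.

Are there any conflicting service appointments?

Sorted by start: Elena, Tariq, Dmitri, Felix, Declan, Yusuf, Ingrid, Ravi, Amara.
Tariq starts after Elena ends — done with Elena.
Dmitri starts exactly when Tariq ends (back-to-back, no overlap) — done with Tariq.
Felix starts after Dmitri ends — done with Dmitri.
Declan starts after Felix ends — done with Felix.
Yusuf starts after Declan ends — done with Declan.
Ingrid starts after Yusuf ends — done with Yusuf.
Ravi starts after Ingrid ends — done with Ingrid.
Amara starts after Ravi ends.
Every pair is clear; the schedule has no overlaps.

No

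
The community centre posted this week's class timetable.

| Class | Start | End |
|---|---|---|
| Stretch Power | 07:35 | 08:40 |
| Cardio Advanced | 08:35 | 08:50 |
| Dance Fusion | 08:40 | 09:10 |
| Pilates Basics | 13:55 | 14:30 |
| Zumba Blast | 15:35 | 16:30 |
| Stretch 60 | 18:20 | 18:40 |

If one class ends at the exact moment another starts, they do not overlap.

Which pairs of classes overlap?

Cardio Advanced & Dance Fusion, Cardio Advanced & Stretch Power

Sorted by start: Stretch Power, Cardio Advanced, Dance Fusion, Pilates Basics, Zumba Blast, Stretch 60.
Cardio Advanced starts before Stretch Power ends → Stretch Power and Cardio Advanced overlap.
Dance Fusion starts exactly when Stretch Power ends (back-to-back, no overlap); Stretch Power is clear from here.
Dance Fusion starts before Cardio Advanced ends → Cardio Advanced and Dance Fusion overlap.
Pilates Basics starts after Cardio Advanced ends; Cardio Advanced is clear from here.
Pilates Basics starts after Dance Fusion ends; Dance Fusion is clear from here.
Zumba Blast starts after Pilates Basics ends; Pilates Basics is clear from here.
Stretch 60 starts after Zumba Blast ends.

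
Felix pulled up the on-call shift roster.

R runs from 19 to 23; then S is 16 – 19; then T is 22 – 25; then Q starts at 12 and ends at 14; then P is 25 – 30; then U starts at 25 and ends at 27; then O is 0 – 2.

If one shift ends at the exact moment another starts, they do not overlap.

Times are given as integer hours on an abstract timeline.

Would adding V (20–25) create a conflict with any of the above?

Yes — it overlaps R, T

O: ends 2 at or before V starts 20 → clear.
Q: ends 14 at or before V starts 20 → clear.
S: ends 19 at or before V starts 20 → clear.
R: starts 19 before V ends 25, and ends 23 after V starts 20 → overlap.
T: starts 22 before V ends 25, and ends 25 after V starts 20 → overlap.
P: starts 25 at or after V ends 25 → clear.
U: starts 25 at or after V ends 25 → clear.
V overlaps R, T.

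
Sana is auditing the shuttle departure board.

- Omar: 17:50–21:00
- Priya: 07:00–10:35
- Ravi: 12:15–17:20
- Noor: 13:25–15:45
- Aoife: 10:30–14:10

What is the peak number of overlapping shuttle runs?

3

Walk through starts and ends in time order (an end at T is processed before a start at T):
07:00 start Priya → 1
10:30 start Aoife → 2
10:35 end Priya → 1
12:15 start Ravi → 2
13:25 start Noor → 3
14:10 end Aoife → 2
15:45 end Noor → 1
17:20 end Ravi → 0
17:50 start Omar → 1
21:00 end Omar → 0
Peak is 3, at 13:25 (Aoife, Noor, Ravi).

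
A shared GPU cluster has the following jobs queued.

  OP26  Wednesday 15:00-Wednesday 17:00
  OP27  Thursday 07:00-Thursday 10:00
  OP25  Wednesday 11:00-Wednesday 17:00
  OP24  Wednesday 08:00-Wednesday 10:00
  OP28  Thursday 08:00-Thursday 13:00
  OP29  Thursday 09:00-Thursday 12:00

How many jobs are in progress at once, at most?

3

Sweep the timeline, counting +1 at each start and −1 at each end (ends before starts at a tie):
Wednesday 08:00 start OP24 → 1
Wednesday 10:00 end OP24 → 0
Wednesday 11:00 start OP25 → 1
Wednesday 15:00 start OP26 → 2
Wednesday 17:00 end OP25 → 1
Wednesday 17:00 end OP26 → 0
Thursday 07:00 start OP27 → 1
Thursday 08:00 start OP28 → 2
Thursday 09:00 start OP29 → 3
Thursday 10:00 end OP27 → 2
Thursday 12:00 end OP29 → 1
Thursday 13:00 end OP28 → 0
Peak is 3, at Thursday 09:00 (OP27, OP28, OP29).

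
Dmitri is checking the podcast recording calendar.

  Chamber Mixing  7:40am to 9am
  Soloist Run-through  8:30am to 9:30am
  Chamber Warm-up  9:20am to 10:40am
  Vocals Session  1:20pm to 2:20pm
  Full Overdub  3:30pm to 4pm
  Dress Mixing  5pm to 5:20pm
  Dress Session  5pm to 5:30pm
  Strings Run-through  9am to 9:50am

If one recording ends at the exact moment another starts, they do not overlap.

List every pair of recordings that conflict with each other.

Chamber Mixing & Soloist Run-through, Chamber Warm-up & Soloist Run-through, Chamber Warm-up & Strings Run-through, Dress Mixing & Dress Session, Soloist Run-through & Strings Run-through

Check each pair: they overlap iff neither finishes before the other starts.
Sorted by start: Chamber Mixing, Soloist Run-through, Strings Run-through, Chamber Warm-up, Vocals Session, Full Overdub, Dress Mixing, Dress Session.
Soloist Run-through starts before Chamber Mixing ends → Chamber Mixing and Soloist Run-through overlap.
Strings Run-through starts exactly when Chamber Mixing ends (back-to-back, no overlap), so nothing later overlaps Chamber Mixing either.
Strings Run-through starts before Soloist Run-through ends → Soloist Run-through and Strings Run-through overlap.
Chamber Warm-up starts before Soloist Run-through ends → Soloist Run-through and Chamber Warm-up overlap.
Vocals Session starts after Soloist Run-through ends, so nothing later overlaps Soloist Run-through either.
Chamber Warm-up starts before Strings Run-through ends → Strings Run-through and Chamber Warm-up overlap.
Vocals Session starts after Strings Run-through ends, so nothing later overlaps Strings Run-through either.
Vocals Session starts after Chamber Warm-up ends, so nothing later overlaps Chamber Warm-up either.
Full Overdub starts after Vocals Session ends, so nothing later overlaps Vocals Session either.
Dress Mixing starts after Full Overdub ends, so nothing later overlaps Full Overdub either.
Dress Session starts before Dress Mixing ends → Dress Mixing and Dress Session overlap.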